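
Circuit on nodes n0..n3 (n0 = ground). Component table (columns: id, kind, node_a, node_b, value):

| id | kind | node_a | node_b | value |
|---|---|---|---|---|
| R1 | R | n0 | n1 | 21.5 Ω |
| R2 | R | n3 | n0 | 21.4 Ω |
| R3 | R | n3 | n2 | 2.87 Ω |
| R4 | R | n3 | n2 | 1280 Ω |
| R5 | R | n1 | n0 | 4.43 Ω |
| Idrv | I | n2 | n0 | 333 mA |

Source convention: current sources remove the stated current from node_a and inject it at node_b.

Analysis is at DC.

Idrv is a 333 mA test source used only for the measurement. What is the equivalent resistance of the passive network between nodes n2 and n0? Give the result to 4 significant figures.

R_eq = 24.26 Ω

Element admittances at DC:
  Y(R1) = 0.04651 S between n0,n1
  Y(R2) = 0.04673 S between n3,n0
  Y(R3) = 0.3484 S between n3,n2
  Y(R4) = 0.0007813 S between n3,n2
  Y(R5) = 0.2257 S between n1,n0
  Idrv: injects 0.333 A into n0 (from n2)
Assemble and solve the 3×3 MNA system:
  V(n1)=0.000  V(n2)=-8.080  V(n3)=-7.126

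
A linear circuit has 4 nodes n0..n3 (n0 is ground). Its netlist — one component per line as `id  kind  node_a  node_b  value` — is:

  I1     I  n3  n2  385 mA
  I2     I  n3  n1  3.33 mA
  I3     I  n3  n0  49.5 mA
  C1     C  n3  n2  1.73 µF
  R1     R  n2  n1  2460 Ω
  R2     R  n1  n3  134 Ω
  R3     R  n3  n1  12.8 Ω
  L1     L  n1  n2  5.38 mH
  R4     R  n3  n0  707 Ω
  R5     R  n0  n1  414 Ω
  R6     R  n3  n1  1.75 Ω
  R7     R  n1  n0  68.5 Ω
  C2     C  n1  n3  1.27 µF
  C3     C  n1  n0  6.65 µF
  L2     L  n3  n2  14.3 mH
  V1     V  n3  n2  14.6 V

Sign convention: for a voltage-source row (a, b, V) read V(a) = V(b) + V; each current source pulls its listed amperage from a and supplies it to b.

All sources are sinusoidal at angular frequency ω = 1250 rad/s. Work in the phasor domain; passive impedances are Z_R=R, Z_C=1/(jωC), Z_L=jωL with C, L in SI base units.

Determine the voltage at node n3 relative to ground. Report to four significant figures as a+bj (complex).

-1.544-1.929j V

Element admittances at ω=1250 rad/s:
  I1: injects 0.385 A into n2 (from n3)
  I2: injects 0.00333 A into n1 (from n3)
  I3: injects 0.0495 A into n0 (from n3)
  Y(C1) = 0.000+0.002162j S between n3,n2
  Y(R1) = 0.0004065+0.000j S between n2,n1
  Y(R2) = 0.007463+0.000j S between n1,n3
  Y(R3) = 0.07812+0.000j S between n3,n1
  Y(L1) = 0.000-0.1487j S between n1,n2
  Y(R4) = 0.001414+0.000j S between n3,n0
  Y(R5) = 0.002415+0.000j S between n0,n1
  Y(R6) = 0.5714+0.000j S between n3,n1
  Y(R7) = 0.01460+0.000j S between n1,n0
  Y(C2) = 0.000+0.001587j S between n1,n3
  Y(C3) = 0.000+0.008313j S between n1,n0
  Y(L2) = 0.000-0.05594j S between n3,n2
  V1: constraint V(n3)−V(n2) = 14.6
Assemble and solve the 4×4 MNA system:
  V(n1)=-2.182+1.226j  V(n2)=-16.14-1.929j  V(n3)=-1.544-1.929j
  i(V1)=-0.8599+2.860j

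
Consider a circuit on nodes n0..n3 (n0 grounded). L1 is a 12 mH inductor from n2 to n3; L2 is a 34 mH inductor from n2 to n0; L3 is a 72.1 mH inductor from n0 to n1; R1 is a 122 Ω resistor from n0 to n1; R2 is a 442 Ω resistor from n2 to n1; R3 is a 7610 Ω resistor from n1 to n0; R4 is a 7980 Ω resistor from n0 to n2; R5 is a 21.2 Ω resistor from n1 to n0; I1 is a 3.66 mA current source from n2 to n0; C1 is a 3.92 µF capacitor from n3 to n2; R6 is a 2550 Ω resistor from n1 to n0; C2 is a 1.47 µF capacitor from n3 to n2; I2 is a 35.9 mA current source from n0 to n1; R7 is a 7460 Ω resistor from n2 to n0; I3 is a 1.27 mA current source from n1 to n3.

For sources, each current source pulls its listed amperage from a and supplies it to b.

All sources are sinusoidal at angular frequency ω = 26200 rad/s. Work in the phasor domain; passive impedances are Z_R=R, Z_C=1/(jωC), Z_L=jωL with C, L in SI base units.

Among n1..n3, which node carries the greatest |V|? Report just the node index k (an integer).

MNA unknowns: 3 node voltages V₁..V_3
L1: Y=0.000-0.003181j on G[2,3]
L2: Y=0.000-0.001123j on G[2,0]
L3: Y=0.000-0.0005294j on G[0,1]
R1: Y=0.008197+0.000j on G[0,1]
R2: Y=0.002262+0.000j on G[2,1]
R3: Y=0.0001314+0.000j on G[1,0]
R4: Y=0.0001253+0.000j on G[0,2]
R5: Y=0.04717+0.000j on G[1,0]
I1: z[2]−=0.00366, z[0]+=0.00366
C1: Y=0.000+0.1027j on G[3,2]
R6: Y=0.0003922+0.000j on G[1,0]
C2: Y=0.000+0.03851j on G[3,2]
I2: z[0]−=0.0359, z[1]+=0.0359
R7: Y=0.0001340+0.000j on G[2,0]
I3: z[1]−=0.00127, z[3]+=0.00127
solve → V1=0.5817-0.0008862j, V2=-0.3551-0.1589j, V3=-0.3551-0.1681j

1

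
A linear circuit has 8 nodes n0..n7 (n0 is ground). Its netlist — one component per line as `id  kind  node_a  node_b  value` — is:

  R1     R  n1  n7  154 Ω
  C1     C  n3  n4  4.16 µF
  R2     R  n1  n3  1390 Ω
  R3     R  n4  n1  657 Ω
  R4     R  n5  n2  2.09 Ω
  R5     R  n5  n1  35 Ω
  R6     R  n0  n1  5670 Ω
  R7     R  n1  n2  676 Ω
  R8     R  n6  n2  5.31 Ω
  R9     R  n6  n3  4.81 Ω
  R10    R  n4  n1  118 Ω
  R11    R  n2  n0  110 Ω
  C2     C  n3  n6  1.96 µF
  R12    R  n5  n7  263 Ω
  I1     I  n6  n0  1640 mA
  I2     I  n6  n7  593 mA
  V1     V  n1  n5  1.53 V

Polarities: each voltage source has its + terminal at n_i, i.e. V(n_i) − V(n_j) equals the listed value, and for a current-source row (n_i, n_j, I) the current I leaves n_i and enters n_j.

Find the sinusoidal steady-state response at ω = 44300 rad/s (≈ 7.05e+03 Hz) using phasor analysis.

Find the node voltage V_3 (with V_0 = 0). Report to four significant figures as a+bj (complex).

MNA unknowns: 7 node voltages V₁..V_7 plus 1 source current (V1)
R1: Y=0.006494+0.000j on G[1,7]
C1: Y=0.000+0.1843j on G[3,4]
R2: Y=0.0007194+0.000j on G[1,3]
R3: Y=0.001522+0.000j on G[4,1]
R4: Y=0.4785+0.000j on G[5,2]
R5: Y=0.02857+0.000j on G[5,1]
R6: Y=0.0001764+0.000j on G[0,1]
R7: Y=0.001479+0.000j on G[1,2]
R8: Y=0.1883+0.000j on G[6,2]
R9: Y=0.2079+0.000j on G[6,3]
R10: Y=0.008475+0.000j on G[4,1]
R11: Y=0.009091+0.000j on G[2,0]
C2: Y=0.000+0.08683j on G[3,6]
R12: Y=0.003802+0.000j on G[5,7]
I1: z[6]−=1.64, z[0]+=1.64
I2: z[6]−=0.593, z[7]+=0.593
V1: row V1−V5=1.53, i_V1 at 1,5
solve → V1=-174.5-0.01750j, V2=-177.0+0.0003394j, V3=-187.5-0.1578j, V4=-187.5-0.8640j, V5=-176.0-0.01750j, V6=-188.1+0.04581j, V7=-117.4-0.01750j
aux → i_V1=0.2141-0.008534j

-187.5-0.1578j V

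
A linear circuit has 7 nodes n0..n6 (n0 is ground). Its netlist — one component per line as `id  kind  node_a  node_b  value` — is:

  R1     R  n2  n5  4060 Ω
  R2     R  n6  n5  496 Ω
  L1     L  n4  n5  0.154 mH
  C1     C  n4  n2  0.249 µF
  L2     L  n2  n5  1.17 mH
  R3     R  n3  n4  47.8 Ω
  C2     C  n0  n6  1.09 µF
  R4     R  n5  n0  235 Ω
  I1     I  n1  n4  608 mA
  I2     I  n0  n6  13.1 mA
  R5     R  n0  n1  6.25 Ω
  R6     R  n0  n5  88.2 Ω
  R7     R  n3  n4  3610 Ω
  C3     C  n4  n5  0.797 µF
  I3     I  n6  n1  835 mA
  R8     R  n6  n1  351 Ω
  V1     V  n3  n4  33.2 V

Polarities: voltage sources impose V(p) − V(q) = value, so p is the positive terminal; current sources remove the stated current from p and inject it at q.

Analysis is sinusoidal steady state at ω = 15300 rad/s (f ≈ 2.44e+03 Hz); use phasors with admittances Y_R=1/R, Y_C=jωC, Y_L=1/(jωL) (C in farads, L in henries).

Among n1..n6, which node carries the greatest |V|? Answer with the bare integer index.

3

Apply KCL at each of the 6 non-ground nodes and solve the resulting linear system.
Node n1: branches {I1, R5, I3, R8} → V_1 = 1.193+0.7299j
Node n2: branches {R1, C1, L2} → V_2 = 33.21+4.667j
Node n3: branches {R3, R7, V1} → V_3 = 66.41+6.266j
Node n4: branches {L1, C1, R3, I1, R7, C3, V1} → V_4 = 33.21+6.266j
Node n5: branches {R1, R2, L1, L2, R4, R6, C3} → V_5 = 33.21+4.776j
Node n6: branches {R2, C2, I2, I3, R8} → V_6 = -11.47+41.72j
Source currents: i(V1)=-0.7038+0.000j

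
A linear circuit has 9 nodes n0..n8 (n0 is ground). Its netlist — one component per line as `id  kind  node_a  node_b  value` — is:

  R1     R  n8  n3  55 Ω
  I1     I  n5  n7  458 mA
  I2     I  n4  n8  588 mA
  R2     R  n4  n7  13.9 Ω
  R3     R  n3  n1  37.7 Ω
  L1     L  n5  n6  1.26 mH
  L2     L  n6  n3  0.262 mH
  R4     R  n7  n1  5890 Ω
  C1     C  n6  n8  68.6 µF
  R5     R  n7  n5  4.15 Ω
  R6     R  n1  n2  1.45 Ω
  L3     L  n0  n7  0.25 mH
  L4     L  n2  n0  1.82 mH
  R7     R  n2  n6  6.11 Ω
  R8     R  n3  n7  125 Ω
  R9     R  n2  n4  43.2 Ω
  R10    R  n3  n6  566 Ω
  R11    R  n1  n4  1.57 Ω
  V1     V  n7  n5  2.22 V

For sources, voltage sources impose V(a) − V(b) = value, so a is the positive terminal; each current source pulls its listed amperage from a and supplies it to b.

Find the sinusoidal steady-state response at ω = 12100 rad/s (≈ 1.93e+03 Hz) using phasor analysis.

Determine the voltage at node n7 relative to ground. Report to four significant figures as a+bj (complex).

0.2214-0.1643j V

MNA unknowns: 8 node voltages V₁..V_8 plus 1 source current (V1)
R1: Y=0.01818+0.000j on G[8,3]
I1: z[5]−=0.458, z[7]+=0.458
I2: z[4]−=0.588, z[8]+=0.588
R2: Y=0.07194+0.000j on G[4,7]
R3: Y=0.02653+0.000j on G[3,1]
L1: Y=0.000-0.06559j on G[5,6]
L2: Y=0.000-0.3154j on G[6,3]
R4: Y=0.0001698+0.000j on G[7,1]
C1: Y=0.000+0.8301j on G[6,8]
R5: Y=0.2410+0.000j on G[7,5]
R6: Y=0.6897+0.000j on G[1,2]
L3: Y=0.000-0.3306j on G[0,7]
L4: Y=0.000-0.04541j on G[2,0]
R7: Y=0.1637+0.000j on G[2,6]
R8: Y=0.008000+0.000j on G[3,7]
R9: Y=0.02315+0.000j on G[2,4]
R10: Y=0.001767+0.000j on G[3,6]
R11: Y=0.6369+0.000j on G[1,4]
V1: row V7−V5=2.22, i_V1 at 7,5
solve → V1=-2.029+1.109j, V2=-1.611+1.196j, V3=0.7519+1.786j, V4=-2.598+0.9867j, V5=-1.999-0.1643j, V6=0.6207+2.041j, V7=0.2214-0.1643j, V8=0.6307+1.330j
aux → i_V1=-0.2216+0.1718j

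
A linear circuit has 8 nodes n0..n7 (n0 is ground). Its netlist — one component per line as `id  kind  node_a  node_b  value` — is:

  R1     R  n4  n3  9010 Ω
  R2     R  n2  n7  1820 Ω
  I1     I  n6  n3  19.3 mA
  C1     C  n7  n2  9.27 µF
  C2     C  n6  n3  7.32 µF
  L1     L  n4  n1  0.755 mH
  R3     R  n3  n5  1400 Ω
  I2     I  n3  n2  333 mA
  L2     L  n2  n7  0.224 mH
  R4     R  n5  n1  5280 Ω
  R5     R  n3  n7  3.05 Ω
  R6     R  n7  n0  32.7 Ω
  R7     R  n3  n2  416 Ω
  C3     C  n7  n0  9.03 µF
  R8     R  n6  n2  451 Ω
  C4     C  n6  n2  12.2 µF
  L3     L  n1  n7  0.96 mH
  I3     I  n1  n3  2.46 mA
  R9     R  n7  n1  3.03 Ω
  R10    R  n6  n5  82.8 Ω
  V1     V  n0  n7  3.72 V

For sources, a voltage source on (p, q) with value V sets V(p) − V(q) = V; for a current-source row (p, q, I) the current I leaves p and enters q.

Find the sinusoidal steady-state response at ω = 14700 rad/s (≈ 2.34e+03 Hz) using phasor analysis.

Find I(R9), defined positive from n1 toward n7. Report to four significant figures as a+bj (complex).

-0.002579-0.0001387j A

Apply KCL at each of the 7 non-ground nodes and solve the resulting linear system.
Node n1: branches {L1, R4, L3, I3, R9} → V_1 = -3.728-0.0004203j
Node n2: branches {R2, C1, I2, L2, R7, R8, C4} → V_2 = -2.688+2.776j
Node n3: branches {R1, I1, C2, R3, I2, R5, R7, I3} → V_3 = -5.131+0.5209j
Node n4: branches {R1, L1} → V_4 = -3.728-0.002148j
Node n5: branches {R3, R4, R10} → V_5 = -3.689+1.884j
Node n6: branches {I1, C2, R8, C4, R10} → V_6 = -3.603+1.994j
Node n7: branches {R2, C1, L2, R5, R6, C3, L3, R9, V1} → V_7 = -3.720+0.000j
Source currents: i(V1)=-0.1138-0.4938j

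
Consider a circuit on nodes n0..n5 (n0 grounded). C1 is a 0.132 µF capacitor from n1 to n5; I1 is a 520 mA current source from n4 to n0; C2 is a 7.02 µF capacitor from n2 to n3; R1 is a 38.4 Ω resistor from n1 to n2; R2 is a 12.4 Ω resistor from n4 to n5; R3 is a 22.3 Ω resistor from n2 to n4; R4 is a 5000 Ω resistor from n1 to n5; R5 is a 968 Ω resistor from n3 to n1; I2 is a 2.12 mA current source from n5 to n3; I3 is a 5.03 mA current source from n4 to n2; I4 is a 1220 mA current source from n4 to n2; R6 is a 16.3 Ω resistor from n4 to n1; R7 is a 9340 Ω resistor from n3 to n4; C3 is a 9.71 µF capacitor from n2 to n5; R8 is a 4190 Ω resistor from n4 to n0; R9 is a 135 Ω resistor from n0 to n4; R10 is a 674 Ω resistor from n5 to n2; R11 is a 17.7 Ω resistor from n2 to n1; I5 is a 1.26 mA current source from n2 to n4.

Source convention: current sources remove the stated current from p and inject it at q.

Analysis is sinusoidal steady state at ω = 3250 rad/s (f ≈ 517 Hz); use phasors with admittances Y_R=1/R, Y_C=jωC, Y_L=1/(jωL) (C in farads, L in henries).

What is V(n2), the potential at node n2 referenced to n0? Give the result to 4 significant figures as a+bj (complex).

-55.72-3.542j V

Apply KCL at each of the 5 non-ground nodes and solve the resulting linear system.
Node n1: branches {C1, R1, R4, R5, R6, R11} → V_1 = -60.95-2.046j
Node n2: branches {C2, R1, R3, I3, I4, C3, R10, R11, I5} → V_2 = -55.72-3.542j
Node n3: branches {C2, R5, I2, R7} → V_3 = -55.65-3.337j
Node n4: branches {I1, R2, R3, I3, I4, R6, R7, R8, R9, I5} → V_4 = -68.01+0.000j
Node n5: branches {C1, R2, R4, I2, C3, R10} → V_5 = -65.06+3.530j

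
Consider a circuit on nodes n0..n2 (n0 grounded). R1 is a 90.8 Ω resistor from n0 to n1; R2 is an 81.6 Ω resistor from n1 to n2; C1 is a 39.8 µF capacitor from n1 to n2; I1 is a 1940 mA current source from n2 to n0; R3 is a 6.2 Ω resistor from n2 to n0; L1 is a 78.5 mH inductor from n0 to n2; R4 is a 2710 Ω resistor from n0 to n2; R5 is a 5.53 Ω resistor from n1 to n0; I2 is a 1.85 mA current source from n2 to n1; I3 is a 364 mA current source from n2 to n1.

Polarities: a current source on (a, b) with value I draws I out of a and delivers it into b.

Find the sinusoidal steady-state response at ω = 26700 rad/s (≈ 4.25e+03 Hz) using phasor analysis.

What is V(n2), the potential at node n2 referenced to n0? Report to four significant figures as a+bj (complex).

Apply KCL at each of the 2 non-ground nodes and solve the resulting linear system.
Node n1: branches {R1, R2, C1, R5, I2, I3} → V_1 = -5.431-0.6127j
Node n2: branches {R2, C1, I1, R3, L1, R4, I2, I3} → V_2 = -5.557+0.7107j

-5.557+0.7107j V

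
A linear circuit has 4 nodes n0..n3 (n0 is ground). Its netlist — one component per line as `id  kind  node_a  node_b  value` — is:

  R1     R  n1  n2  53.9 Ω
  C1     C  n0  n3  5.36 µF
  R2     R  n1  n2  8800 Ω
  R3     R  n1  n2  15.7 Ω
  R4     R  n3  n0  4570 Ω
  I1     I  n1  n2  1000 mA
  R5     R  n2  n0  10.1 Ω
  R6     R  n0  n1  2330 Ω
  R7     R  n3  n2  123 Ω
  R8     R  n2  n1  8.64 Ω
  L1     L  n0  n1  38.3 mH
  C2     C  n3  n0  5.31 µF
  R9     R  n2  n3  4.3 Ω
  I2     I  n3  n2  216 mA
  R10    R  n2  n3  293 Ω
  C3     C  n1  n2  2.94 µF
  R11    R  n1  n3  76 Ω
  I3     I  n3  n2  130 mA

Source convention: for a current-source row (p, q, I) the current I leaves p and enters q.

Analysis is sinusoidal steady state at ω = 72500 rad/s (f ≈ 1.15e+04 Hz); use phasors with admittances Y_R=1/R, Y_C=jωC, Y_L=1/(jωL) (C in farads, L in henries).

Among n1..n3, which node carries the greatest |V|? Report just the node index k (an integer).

1

MNA unknowns: 3 node voltages V₁..V_3
R1: Y=0.01855+0.000j on G[1,2]
C1: Y=0.000+0.3886j on G[0,3]
R2: Y=0.0001136+0.000j on G[1,2]
R3: Y=0.06369+0.000j on G[1,2]
R4: Y=0.0002188+0.000j on G[3,0]
I1: z[1]−=1, z[2]+=1
R5: Y=0.09901+0.000j on G[2,0]
R6: Y=0.0004292+0.000j on G[0,1]
R7: Y=0.008130+0.000j on G[3,2]
R8: Y=0.1157+0.000j on G[2,1]
L1: Y=0.000-0.0003601j on G[0,1]
C2: Y=0.000+0.3850j on G[3,0]
R9: Y=0.2326+0.000j on G[2,3]
I2: z[3]−=0.216, z[2]+=0.216
R10: Y=0.003413+0.000j on G[2,3]
C3: Y=0.000+0.2131j on G[1,2]
R11: Y=0.01316+0.000j on G[1,3]
I3: z[3]−=0.13, z[2]+=0.13
solve → V1=-1.322+2.406j, V2=1.056+0.004997j, V3=-0.002628+0.1356j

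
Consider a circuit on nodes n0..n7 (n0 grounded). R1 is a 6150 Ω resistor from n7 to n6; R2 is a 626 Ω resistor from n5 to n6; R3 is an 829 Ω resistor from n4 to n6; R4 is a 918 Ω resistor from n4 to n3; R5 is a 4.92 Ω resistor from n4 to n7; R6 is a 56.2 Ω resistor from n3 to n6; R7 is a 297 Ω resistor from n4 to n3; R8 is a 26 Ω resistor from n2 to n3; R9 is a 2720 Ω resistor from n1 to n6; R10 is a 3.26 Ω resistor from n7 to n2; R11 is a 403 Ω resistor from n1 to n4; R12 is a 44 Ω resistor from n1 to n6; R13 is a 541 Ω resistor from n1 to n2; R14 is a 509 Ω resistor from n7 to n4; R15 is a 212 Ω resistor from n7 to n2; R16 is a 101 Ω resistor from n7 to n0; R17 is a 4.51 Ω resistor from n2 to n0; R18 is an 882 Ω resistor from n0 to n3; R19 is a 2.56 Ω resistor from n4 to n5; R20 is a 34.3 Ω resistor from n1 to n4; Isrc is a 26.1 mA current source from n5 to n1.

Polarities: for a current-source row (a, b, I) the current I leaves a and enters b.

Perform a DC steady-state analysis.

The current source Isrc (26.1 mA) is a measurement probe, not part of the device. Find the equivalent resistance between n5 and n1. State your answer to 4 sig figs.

R_eq = 26.10 Ω

Apply KCL at each of the 7 non-ground nodes and solve the resulting linear system.
Node n1: branches {R9, R11, R12, R13, R20, Isrc} → V_1 = 0.5776
Node n2: branches {R8, R10, R13, R15, R17} → V_2 = 0.0001764
Node n3: branches {R4, R6, R7, R8, R18} → V_3 = 0.09448
Node n4: branches {R3, R4, R5, R7, R11, R14, R19, R20} → V_4 = -0.03845
Node n5: branches {R2, R19, Isrc} → V_5 = -0.1035
Node n6: branches {R1, R2, R3, R6, R9, R12} → V_6 = 0.3376
Node n7: branches {R1, R5, R10, R14, R15, R16} → V_7 = -0.01477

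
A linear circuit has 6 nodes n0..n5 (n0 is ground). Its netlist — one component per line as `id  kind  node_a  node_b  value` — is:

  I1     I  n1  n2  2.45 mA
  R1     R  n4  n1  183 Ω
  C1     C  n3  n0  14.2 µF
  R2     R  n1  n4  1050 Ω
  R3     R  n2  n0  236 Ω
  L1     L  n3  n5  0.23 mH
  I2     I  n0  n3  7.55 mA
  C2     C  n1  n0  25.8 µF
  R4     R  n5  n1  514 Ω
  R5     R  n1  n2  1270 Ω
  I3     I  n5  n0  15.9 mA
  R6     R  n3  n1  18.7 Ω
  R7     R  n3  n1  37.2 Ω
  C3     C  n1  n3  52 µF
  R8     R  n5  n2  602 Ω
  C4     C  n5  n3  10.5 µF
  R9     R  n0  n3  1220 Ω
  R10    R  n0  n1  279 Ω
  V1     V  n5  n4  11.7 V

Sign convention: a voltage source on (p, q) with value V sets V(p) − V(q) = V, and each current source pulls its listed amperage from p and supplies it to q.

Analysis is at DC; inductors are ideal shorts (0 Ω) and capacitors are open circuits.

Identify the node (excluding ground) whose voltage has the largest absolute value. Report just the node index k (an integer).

4

MNA unknowns: 5 node voltages V₁..V_5 plus 2 source currents (L1, V1)
I1: z[1]−=0.00245, z[2]+=0.00245
R1: Y=0.005464 on G[4,1]
C1: Y=0.000 on G[3,0]
R2: Y=0.0009524 on G[1,4]
R3: Y=0.004237 on G[2,0]
L1: row V3−V5=0, i_L1 at 3,5
I2: z[0]−=0.00755, z[3]+=0.00755
C2: Y=0.000 on G[1,0]
R4: Y=0.001946 on G[5,1]
R5: Y=0.0007874 on G[1,2]
I3: z[5]−=0.0159, z[0]+=0.0159
R6: Y=0.05348 on G[3,1]
R7: Y=0.02688 on G[3,1]
C3: Y=0.000 on G[1,3]
R8: Y=0.001661 on G[5,2]
C4: Y=0.000 on G[5,3]
R9: Y=0.0008197 on G[0,3]
R10: Y=0.003584 on G[0,1]
V1: row V5−V4=11.7, i_V1 at 5,4
solve → V1=-1.908, V2=-0.1384, V3=-1.127, V4=-12.83, V5=-1.127
aux → i_L1=-0.05429, i_V1=-0.07007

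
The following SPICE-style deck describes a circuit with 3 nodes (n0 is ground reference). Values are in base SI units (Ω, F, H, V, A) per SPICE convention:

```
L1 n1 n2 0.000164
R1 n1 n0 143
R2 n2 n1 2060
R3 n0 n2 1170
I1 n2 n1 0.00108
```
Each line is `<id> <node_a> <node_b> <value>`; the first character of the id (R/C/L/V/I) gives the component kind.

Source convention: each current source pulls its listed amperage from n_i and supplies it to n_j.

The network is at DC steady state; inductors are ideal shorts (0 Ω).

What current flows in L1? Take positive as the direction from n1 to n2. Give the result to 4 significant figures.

MNA unknowns: 2 node voltages V₁..V_2 plus 1 source current (L1)
L1: row V1−V2=0, i_L1 at 1,2
R1: Y=0.006993 on G[1,0]
R2: Y=0.0004854 on G[2,1]
R3: Y=0.0008547 on G[0,2]
I1: z[2]−=0.00108, z[1]+=0.00108
solve → V1=0.000, V2=0.000
aux → i_L1=0.001080

0.001080 A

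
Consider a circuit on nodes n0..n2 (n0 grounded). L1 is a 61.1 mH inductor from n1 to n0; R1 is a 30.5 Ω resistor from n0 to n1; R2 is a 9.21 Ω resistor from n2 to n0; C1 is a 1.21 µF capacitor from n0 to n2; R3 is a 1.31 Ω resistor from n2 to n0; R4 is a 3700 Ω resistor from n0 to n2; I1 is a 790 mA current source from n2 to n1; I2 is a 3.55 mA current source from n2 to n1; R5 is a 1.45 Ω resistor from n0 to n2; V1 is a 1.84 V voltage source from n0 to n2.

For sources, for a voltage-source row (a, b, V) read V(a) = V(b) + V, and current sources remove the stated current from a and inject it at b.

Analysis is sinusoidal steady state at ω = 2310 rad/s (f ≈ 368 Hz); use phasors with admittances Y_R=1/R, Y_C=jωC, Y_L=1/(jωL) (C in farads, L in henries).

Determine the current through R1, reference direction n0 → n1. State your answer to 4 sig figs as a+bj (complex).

-0.7581-0.1638j A

MNA unknowns: 2 node voltages V₁..V_2 plus 1 source current (V1)
L1: Y=0.000-0.007085j on G[1,0]
R1: Y=0.03279+0.000j on G[0,1]
R2: Y=0.1086+0.000j on G[2,0]
C1: Y=0.000+0.002795j on G[0,2]
R3: Y=0.7634+0.000j on G[2,0]
R4: Y=0.0002703+0.000j on G[0,2]
I1: z[2]−=0.79, z[1]+=0.79
I2: z[2]−=0.00355, z[1]+=0.00355
R5: Y=0.6897+0.000j on G[0,2]
V1: row V0−V2=1.84, i_V1 at 0,2
solve → V1=23.12+4.997j, V2=-1.840+0.000j
aux → i_V1=-2.080-0.005143j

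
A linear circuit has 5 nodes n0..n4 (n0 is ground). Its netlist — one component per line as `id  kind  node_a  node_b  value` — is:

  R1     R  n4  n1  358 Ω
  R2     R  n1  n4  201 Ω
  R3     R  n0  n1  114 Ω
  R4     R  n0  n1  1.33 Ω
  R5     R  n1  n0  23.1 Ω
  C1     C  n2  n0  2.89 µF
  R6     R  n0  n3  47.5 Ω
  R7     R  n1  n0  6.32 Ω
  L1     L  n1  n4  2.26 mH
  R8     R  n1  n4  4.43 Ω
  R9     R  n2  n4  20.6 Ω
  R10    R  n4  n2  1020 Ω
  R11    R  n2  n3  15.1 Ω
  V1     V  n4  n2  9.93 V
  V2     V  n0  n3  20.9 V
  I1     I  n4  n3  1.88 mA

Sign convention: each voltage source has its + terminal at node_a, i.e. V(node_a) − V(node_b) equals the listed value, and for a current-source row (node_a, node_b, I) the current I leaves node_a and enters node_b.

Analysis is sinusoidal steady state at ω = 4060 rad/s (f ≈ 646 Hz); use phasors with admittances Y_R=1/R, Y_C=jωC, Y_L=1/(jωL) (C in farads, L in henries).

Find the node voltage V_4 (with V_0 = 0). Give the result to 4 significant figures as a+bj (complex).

-2.758-0.1696j V

MNA unknowns: 4 node voltages V₁..V_4 plus 2 source currents (V1, V2)
R1: Y=0.002793+0.000j on G[4,1]
R2: Y=0.004975+0.000j on G[1,4]
R3: Y=0.008772+0.000j on G[0,1]
R4: Y=0.7519+0.000j on G[0,1]
R5: Y=0.04329+0.000j on G[1,0]
C1: Y=0.000+0.01173j on G[2,0]
R6: Y=0.02105+0.000j on G[0,3]
R7: Y=0.1582+0.000j on G[1,0]
L1: Y=0.000-0.1090j on G[1,4]
R8: Y=0.2257+0.000j on G[1,4]
R9: Y=0.04854+0.000j on G[2,4]
R10: Y=0.0009804+0.000j on G[4,2]
R11: Y=0.06623+0.000j on G[2,3]
V1: row V4−V2=9.93, i_V1 at 4,2
V2: row V0−V3=20.9, i_V2 at 0,3
I1: z[4]−=0.00188, z[3]+=0.00188
solve → V1=-0.5692+0.1664j, V2=-12.69-0.1696j, V3=-20.90+0.000j, V4=-2.758-0.1696j
aux → i_V1=0.05405-0.1601j, i_V2=-0.9857+0.01123j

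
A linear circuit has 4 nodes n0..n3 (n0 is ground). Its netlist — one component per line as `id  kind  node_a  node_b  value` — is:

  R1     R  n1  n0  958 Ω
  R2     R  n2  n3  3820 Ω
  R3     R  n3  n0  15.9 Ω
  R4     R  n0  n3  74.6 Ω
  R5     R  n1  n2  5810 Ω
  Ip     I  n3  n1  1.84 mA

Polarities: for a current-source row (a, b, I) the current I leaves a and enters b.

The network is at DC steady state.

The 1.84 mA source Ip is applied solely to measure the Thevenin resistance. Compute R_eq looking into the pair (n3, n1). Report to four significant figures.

Element admittances at DC:
  Y(R1) = 0.001044 S between n1,n0
  Y(R2) = 0.0002618 S between n2,n3
  Y(R3) = 0.06289 S between n3,n0
  Y(R4) = 0.01340 S between n0,n3
  Y(R5) = 0.0001721 S between n1,n2
  Ip: injects 0.00184 A into n1 (from n3)
Assemble and solve the 3×3 MNA system:
  V(n1)=1.601  V(n2)=0.6220  V(n3)=-0.02191

R_eq = 882.1 Ω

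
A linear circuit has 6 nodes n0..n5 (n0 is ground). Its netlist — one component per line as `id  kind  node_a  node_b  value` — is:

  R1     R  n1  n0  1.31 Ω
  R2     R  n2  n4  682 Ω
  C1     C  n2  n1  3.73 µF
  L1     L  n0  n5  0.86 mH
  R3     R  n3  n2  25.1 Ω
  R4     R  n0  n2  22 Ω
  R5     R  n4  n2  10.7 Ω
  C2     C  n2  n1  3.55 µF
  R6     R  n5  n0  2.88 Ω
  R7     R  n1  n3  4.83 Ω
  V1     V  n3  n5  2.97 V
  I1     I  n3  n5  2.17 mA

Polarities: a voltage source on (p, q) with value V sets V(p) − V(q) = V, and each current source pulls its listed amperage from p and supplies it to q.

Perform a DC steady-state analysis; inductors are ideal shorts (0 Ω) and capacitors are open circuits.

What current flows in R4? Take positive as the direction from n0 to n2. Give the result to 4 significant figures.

Element admittances at DC:
  Y(R1) = 0.7634 S between n1,n0
  Y(R2) = 0.001466 S between n2,n4
  Y(C1) = 0.000 S between n2,n1
  L1: short n0↔n5 (DC inductor)
  Y(R3) = 0.03984 S between n3,n2
  Y(R4) = 0.04545 S between n0,n2
  Y(R5) = 0.09346 S between n4,n2
  Y(C2) = 0.000 S between n2,n1
  Y(R6) = 0.3472 S between n5,n0
  Y(R7) = 0.2070 S between n1,n3
  V1: constraint V(n3)−V(n5) = 2.97
  I1: injects 0.00217 A into n5 (from n3)
Assemble and solve the 7×7 MNA system:
  V(n1)=0.6337  V(n2)=1.387  V(n3)=2.970  V(n4)=1.387  V(n5)=0.000
  i(L1)=0.5468  i(V1)=-0.5489

-0.06306 A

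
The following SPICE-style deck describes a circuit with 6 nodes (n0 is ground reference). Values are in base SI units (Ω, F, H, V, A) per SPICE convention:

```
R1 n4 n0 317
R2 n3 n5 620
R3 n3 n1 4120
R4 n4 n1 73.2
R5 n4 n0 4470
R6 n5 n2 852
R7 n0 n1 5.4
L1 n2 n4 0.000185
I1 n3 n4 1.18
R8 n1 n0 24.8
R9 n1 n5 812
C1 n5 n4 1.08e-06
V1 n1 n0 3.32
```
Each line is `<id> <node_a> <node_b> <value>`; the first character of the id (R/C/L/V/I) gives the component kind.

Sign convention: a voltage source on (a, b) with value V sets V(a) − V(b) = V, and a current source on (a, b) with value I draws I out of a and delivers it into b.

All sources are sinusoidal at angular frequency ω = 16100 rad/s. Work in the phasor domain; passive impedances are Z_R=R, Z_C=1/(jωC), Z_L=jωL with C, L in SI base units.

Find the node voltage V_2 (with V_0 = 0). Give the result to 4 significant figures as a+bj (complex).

11.52-4.589j V

Element admittances at ω=16100 rad/s:
  Y(R1) = 0.003155+0.000j S between n4,n0
  Y(R2) = 0.001613+0.000j S between n3,n5
  Y(R3) = 0.0002427+0.000j S between n3,n1
  Y(R4) = 0.01366+0.000j S between n4,n1
  Y(R5) = 0.0002237+0.000j S between n4,n0
  Y(R6) = 0.001174+0.000j S between n5,n2
  Y(R7) = 0.1852+0.000j S between n0,n1
  Y(L1) = 0.000-0.3357j S between n2,n4
  I1: injects 1.18 A into n4 (from n3)
  Y(R8) = 0.04032+0.000j S between n1,n0
  Y(R9) = 0.001232+0.000j S between n1,n5
  Y(C1) = 0.000+0.01739j S between n5,n4
  V1: constraint V(n1)−V(n0) = 3.32
Assemble and solve the 6×6 MNA system:
  V(n1)=3.320+0.000j  V(n2)=11.52-4.589j  V(n3)=-632.6+46.82j  V(n4)=11.72-4.560j  V(n5)=3.306+53.87j
  i(V1)=-0.7883+0.01541j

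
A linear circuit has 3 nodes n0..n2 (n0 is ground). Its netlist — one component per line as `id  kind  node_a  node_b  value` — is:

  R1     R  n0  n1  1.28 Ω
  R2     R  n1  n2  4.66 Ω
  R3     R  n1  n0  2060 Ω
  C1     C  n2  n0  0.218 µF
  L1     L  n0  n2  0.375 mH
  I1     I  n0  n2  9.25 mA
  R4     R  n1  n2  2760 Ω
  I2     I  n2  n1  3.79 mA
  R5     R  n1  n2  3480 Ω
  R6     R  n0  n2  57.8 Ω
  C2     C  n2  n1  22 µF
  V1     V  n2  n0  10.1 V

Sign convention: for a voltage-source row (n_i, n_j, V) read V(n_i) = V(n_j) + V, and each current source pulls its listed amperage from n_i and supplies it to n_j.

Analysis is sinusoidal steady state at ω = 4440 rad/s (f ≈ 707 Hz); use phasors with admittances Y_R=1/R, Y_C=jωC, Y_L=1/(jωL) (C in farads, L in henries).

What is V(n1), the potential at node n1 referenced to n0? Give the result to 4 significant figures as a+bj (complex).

2.260+0.7682j V

Apply KCL at each of the 2 non-ground nodes and solve the resulting linear system.
Node n1: branches {R1, R2, R3, R4, I2, R5, C2} → V_1 = 2.260+0.7682j
Node n2: branches {R2, C1, L1, I1, R4, I2, R5, R6, C2, V1} → V_2 = 10.10+0.000j
Source currents: i(V1)=-1.932+5.456j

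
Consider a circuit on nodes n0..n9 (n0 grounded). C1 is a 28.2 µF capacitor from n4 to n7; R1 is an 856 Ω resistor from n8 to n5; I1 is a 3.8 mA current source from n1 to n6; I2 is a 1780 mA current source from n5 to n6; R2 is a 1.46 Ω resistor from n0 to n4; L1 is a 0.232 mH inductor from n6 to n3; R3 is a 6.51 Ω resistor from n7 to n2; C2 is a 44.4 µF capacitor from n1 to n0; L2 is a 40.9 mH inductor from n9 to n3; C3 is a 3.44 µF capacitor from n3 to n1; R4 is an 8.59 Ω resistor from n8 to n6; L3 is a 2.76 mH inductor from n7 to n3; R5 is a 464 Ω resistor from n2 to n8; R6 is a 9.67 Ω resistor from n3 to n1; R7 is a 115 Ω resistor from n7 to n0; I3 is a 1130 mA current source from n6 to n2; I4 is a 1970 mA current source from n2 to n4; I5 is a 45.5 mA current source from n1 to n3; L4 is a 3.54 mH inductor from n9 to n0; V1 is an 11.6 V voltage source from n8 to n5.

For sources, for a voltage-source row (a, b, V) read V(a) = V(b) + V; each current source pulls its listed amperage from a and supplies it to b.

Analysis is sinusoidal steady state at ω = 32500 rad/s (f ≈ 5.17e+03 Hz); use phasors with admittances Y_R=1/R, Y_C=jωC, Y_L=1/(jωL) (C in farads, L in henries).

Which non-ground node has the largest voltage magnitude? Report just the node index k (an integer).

5

Apply KCL at each of the 9 non-ground nodes and solve the resulting linear system.
Node n1: branches {I1, C2, C3, R6, I5} → V_1 = -0.05205+0.7983j
Node n2: branches {R3, R5, I3, I4} → V_2 = -3.976+0.9580j
Node n3: branches {L1, L2, C3, L3, R6, I5} → V_3 = -5.330+5.778j
Node n4: branches {C1, R2, I4} → V_4 = 1.654+0.09152j
Node n5: branches {R1, I2, V1} → V_5 = -31.97-2.385j
Node n6: branches {I1, I2, L1, R4, I3} → V_6 = -5.385-2.447j
Node n7: branches {C1, R3, L3, R7} → V_7 = 1.722+1.005j
Node n8: branches {R1, R4, R5, V1} → V_8 = -20.37-2.385j
Node n9: branches {L2, L4} → V_9 = -0.4246+0.4603j
Source currents: i(V1)=1.766+0.000j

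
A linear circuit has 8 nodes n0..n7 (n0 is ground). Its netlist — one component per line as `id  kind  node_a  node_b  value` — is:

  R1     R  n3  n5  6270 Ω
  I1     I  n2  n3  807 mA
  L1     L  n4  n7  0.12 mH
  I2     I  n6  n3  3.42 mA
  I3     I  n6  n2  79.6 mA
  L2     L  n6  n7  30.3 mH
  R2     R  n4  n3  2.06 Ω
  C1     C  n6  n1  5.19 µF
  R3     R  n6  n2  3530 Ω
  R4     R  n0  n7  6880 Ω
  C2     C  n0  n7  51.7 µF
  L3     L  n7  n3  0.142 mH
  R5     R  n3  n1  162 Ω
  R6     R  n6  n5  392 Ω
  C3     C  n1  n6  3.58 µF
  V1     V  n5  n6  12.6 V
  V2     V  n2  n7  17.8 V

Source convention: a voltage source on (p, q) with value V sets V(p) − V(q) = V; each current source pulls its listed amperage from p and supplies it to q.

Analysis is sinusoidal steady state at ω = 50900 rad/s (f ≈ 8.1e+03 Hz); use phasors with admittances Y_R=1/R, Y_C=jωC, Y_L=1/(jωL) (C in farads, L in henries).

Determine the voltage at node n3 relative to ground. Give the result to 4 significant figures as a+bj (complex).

MNA unknowns: 7 node voltages V₁..V_7 plus 2 source currents (V1, V2)
R1: Y=0.0001595+0.000j on G[3,5]
I1: z[2]−=0.807, z[3]+=0.807
L1: Y=0.000-0.1637j on G[4,7]
I2: z[6]−=0.00342, z[3]+=0.00342
I3: z[6]−=0.0796, z[2]+=0.0796
L2: Y=0.000-0.0006484j on G[6,7]
R2: Y=0.4854+0.000j on G[4,3]
C1: Y=0.000+0.2642j on G[6,1]
R3: Y=0.0002833+0.000j on G[6,2]
R4: Y=0.0001453+0.000j on G[0,7]
C2: Y=0.000+2.632j on G[0,7]
L3: Y=0.000-0.1384j on G[7,3]
R5: Y=0.006173+0.000j on G[3,1]
R6: Y=0.002551+0.000j on G[6,5]
C3: Y=0.000+0.1822j on G[1,6]
V1: row V5−V6=12.6, i_V1 at 5,6
V2: row V2−V7=17.8, i_V2 at 2,7
solve → V1=-11.78+1.220j, V2=17.80+0.000j, V3=0.4617+2.495j, V4=-0.3410+2.380j, V5=0.7986+1.390j, V6=-11.80+1.390j, V7=0.000+0.000j
aux → i_V1=-0.03220+0.0001763j, i_V2=-0.7358+0.0003937j

0.4617+2.495j V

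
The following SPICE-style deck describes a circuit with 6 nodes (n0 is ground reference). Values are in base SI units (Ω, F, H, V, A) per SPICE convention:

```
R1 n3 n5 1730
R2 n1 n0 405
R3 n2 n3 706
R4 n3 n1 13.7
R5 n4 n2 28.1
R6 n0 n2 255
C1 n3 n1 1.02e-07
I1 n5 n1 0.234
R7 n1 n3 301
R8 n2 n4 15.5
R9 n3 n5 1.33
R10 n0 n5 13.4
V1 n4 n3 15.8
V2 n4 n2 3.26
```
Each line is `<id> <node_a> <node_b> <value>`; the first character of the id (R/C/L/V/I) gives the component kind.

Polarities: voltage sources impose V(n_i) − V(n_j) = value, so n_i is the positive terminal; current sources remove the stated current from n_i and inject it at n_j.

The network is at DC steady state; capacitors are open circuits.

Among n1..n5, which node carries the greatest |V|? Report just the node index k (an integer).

4

Apply KCL at each of the 5 non-ground nodes and solve the resulting linear system.
Node n1: branches {R2, R4, C1, I1, R7} → V_1 = 2.508
Node n2: branches {R3, R5, R6, R8, V2} → V_2 = 12.06
Node n3: branches {R1, R3, R4, C1, R7, R9, V1} → V_3 = -0.4770
Node n4: branches {R5, R8, V1, V2} → V_4 = 15.32
Node n5: branches {R1, I1, R9, R10} → V_5 = -0.7169
Source currents: i(V1)=-0.06507, i(V2)=-0.2613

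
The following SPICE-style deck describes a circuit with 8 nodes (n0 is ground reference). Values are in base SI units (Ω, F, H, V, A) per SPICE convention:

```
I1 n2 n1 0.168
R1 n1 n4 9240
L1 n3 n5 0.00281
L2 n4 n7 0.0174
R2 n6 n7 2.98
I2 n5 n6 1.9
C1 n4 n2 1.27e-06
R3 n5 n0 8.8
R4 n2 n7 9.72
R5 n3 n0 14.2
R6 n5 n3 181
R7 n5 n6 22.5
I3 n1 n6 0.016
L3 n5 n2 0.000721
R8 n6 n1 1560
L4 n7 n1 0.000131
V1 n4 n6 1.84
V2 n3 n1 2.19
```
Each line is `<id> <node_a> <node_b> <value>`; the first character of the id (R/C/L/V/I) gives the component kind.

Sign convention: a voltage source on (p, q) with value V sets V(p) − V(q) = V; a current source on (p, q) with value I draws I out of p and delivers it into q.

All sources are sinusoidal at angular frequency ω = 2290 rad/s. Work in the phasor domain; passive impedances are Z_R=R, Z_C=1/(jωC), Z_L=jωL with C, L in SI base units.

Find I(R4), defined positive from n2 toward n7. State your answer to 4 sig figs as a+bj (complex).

MNA unknowns: 7 node voltages V₁..V_7 plus 2 source currents (V1, V2)
I1: z[2]−=0.168, z[1]+=0.168
R1: Y=0.0001082+0.000j on G[1,4]
L1: Y=0.000-0.1554j on G[3,5]
L2: Y=0.000-0.02510j on G[4,7]
R2: Y=0.3356+0.000j on G[6,7]
I2: z[5]−=1.9, z[6]+=1.9
C1: Y=0.000+0.002908j on G[4,2]
R3: Y=0.1136+0.000j on G[5,0]
R4: Y=0.1029+0.000j on G[2,7]
R5: Y=0.07042+0.000j on G[3,0]
R6: Y=0.005525+0.000j on G[5,3]
R7: Y=0.04444+0.000j on G[5,6]
I3: z[1]−=0.016, z[6]+=0.016
L3: Y=0.000-0.6057j on G[5,2]
R8: Y=0.0006410+0.000j on G[6,1]
L4: Y=0.000-3.333j on G[7,1]
V1: row V4−V6=1.84, i_V1 at 4,6
V2: row V3−V1=2.19, i_V2 at 3,1
solve → V1=1.826+3.181j, V2=-3.364-1.350j, V3=4.016+3.181j, V4=8.449+3.165j, V5=-2.489-1.971j, V6=6.609+3.165j, V7=2.054+3.470j
aux → i_V1=0.02005+0.1261j, i_V2=-1.119+0.7585j

-0.5574-0.4958j A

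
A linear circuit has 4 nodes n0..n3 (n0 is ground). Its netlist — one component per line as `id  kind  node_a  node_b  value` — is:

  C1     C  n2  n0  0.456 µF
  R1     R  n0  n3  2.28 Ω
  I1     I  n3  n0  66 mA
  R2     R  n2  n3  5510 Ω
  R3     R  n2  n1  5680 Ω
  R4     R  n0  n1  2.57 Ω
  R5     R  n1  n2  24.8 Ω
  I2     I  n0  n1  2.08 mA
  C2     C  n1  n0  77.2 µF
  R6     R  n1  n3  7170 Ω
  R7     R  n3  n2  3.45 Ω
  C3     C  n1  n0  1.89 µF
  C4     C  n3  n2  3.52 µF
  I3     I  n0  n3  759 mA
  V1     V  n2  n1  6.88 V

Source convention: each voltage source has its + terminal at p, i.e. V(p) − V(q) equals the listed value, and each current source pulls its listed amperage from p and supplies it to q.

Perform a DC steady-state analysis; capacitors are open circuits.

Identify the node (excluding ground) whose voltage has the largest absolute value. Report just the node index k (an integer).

Element admittances at DC:
  Y(C1) = 0.000 S between n2,n0
  Y(R1) = 0.4386 S between n0,n3
  I1: injects 0.066 A into n0 (from n3)
  Y(R2) = 0.0001815 S between n2,n3
  Y(R3) = 0.0001761 S between n2,n1
  Y(R4) = 0.3891 S between n0,n1
  Y(R5) = 0.04032 S between n1,n2
  I2: injects 0.00208 A into n1 (from n0)
  Y(C2) = 0.000 S between n1,n0
  Y(R6) = 0.0001395 S between n1,n3
  Y(R7) = 0.2899 S between n3,n2
  Y(C3) = 0.000 S between n1,n0
  Y(C4) = 0.000 S between n3,n2
  I3: injects 0.759 A into n3 (from n0)
  V1: constraint V(n2)−V(n1) = 6.88
Assemble and solve the 4×4 MNA system:
  V(n1)=-1.637  V(n2)=5.243  V(n3)=3.037
  i(V1)=-0.9184

2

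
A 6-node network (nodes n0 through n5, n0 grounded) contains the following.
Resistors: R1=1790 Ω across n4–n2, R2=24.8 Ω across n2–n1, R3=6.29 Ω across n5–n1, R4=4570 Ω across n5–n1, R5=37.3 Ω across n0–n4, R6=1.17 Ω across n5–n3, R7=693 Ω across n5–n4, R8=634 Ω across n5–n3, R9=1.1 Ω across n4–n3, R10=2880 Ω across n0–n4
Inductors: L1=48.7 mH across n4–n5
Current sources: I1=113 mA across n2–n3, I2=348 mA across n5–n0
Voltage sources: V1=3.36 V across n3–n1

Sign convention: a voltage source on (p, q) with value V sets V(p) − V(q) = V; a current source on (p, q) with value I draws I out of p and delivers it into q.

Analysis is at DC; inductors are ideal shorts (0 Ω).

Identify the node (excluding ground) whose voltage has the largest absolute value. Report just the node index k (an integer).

2

Apply KCL at each of the 5 non-ground nodes and solve the resulting linear system.
Node n1: branches {R2, R3, R4, V1} → V_1 = -15.89
Node n2: branches {R1, I1, R2} → V_2 = -18.62
Node n3: branches {I1, R6, R8, R9, V1} → V_3 = -12.53
Node n4: branches {R1, L1, R5, R7, R9, R10} → V_4 = -12.81
Node n5: branches {L1, I2, R3, R4, R6, R7, R8} → V_5 = -12.81
Source currents: i(L1)=0.5990, i(V1)=-0.3806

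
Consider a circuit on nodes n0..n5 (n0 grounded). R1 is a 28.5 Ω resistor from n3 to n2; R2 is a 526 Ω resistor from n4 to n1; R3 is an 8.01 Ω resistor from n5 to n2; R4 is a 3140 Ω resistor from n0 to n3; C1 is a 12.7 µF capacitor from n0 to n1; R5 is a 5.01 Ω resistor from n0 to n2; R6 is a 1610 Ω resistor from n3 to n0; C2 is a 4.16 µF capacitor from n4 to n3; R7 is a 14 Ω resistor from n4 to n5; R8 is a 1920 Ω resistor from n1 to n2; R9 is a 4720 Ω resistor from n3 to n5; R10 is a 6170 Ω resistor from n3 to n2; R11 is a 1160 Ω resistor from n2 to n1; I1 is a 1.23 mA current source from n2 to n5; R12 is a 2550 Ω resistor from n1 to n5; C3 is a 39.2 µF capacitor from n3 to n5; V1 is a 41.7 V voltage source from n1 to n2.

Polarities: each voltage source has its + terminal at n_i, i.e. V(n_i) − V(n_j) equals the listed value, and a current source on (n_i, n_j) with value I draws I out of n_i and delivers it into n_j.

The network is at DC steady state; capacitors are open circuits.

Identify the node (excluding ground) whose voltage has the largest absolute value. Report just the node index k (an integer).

1

Apply KCL at each of the 5 non-ground nodes and solve the resulting linear system.
Node n1: branches {R2, C1, R8, R11, R12, V1} → V_1 = 41.70
Node n2: branches {R1, R3, R5, R8, R10, R11, I1, V1} → V_2 = -2.031e-05
Node n3: branches {R1, R4, R6, C2, R9, R10, C3} → V_3 = 0.004315
Node n4: branches {R2, C2, R7} → V_4 = 1.807
Node n5: branches {R3, R7, R9, I1, R12, C3} → V_5 = 0.7447
Source currents: i(V1)=-0.1496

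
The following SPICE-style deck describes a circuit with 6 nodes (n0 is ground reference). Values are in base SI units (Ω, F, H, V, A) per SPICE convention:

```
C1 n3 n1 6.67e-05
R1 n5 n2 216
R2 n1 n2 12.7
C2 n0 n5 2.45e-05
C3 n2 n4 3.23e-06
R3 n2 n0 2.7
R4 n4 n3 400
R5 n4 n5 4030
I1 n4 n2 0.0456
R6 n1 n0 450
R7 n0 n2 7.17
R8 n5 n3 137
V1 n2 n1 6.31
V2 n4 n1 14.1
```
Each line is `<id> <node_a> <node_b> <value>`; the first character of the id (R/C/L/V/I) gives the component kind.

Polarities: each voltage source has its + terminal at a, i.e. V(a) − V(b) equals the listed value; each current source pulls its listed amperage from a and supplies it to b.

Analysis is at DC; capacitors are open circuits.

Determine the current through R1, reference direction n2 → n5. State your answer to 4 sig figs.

MNA unknowns: 5 node voltages V₁..V_5 plus 2 source currents (V1, V2)
C1: Y=0.000 on G[3,1]
R1: Y=0.004630 on G[5,2]
R2: Y=0.07874 on G[1,2]
C2: Y=0.000 on G[0,5]
C3: Y=0.000 on G[2,4]
R3: Y=0.3704 on G[2,0]
R4: Y=0.002500 on G[4,3]
R5: Y=0.0002481 on G[4,5]
I1: z[4]−=0.0456, z[2]+=0.0456
R6: Y=0.002222 on G[1,0]
R7: Y=0.1395 on G[0,2]
R8: Y=0.007299 on G[5,3]
V1: row V2−V1=6.31, i_V1 at 2,1
V2: row V4−V1=14.1, i_V2 at 4,1
solve → V1=-6.283, V2=0.02738, V3=3.832, V4=7.817, V5=2.466
aux → i_V1=-0.4539, i_V2=-0.05689

-0.01129 A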